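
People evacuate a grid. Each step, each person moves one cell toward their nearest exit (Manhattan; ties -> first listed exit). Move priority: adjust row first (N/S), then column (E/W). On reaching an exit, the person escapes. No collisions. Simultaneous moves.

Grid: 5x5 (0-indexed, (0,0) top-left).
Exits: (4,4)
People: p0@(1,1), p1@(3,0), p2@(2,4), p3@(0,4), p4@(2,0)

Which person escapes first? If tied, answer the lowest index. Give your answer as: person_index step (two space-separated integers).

Step 1: p0:(1,1)->(2,1) | p1:(3,0)->(4,0) | p2:(2,4)->(3,4) | p3:(0,4)->(1,4) | p4:(2,0)->(3,0)
Step 2: p0:(2,1)->(3,1) | p1:(4,0)->(4,1) | p2:(3,4)->(4,4)->EXIT | p3:(1,4)->(2,4) | p4:(3,0)->(4,0)
Step 3: p0:(3,1)->(4,1) | p1:(4,1)->(4,2) | p2:escaped | p3:(2,4)->(3,4) | p4:(4,0)->(4,1)
Step 4: p0:(4,1)->(4,2) | p1:(4,2)->(4,3) | p2:escaped | p3:(3,4)->(4,4)->EXIT | p4:(4,1)->(4,2)
Step 5: p0:(4,2)->(4,3) | p1:(4,3)->(4,4)->EXIT | p2:escaped | p3:escaped | p4:(4,2)->(4,3)
Step 6: p0:(4,3)->(4,4)->EXIT | p1:escaped | p2:escaped | p3:escaped | p4:(4,3)->(4,4)->EXIT
Exit steps: [6, 5, 2, 4, 6]
First to escape: p2 at step 2

Answer: 2 2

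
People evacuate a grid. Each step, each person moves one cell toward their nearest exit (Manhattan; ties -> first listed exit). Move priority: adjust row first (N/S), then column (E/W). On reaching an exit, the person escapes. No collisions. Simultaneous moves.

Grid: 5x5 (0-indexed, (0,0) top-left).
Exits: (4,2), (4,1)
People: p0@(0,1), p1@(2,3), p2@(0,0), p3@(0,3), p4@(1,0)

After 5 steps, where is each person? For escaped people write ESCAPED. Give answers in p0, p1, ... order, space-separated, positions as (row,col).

Step 1: p0:(0,1)->(1,1) | p1:(2,3)->(3,3) | p2:(0,0)->(1,0) | p3:(0,3)->(1,3) | p4:(1,0)->(2,0)
Step 2: p0:(1,1)->(2,1) | p1:(3,3)->(4,3) | p2:(1,0)->(2,0) | p3:(1,3)->(2,3) | p4:(2,0)->(3,0)
Step 3: p0:(2,1)->(3,1) | p1:(4,3)->(4,2)->EXIT | p2:(2,0)->(3,0) | p3:(2,3)->(3,3) | p4:(3,0)->(4,0)
Step 4: p0:(3,1)->(4,1)->EXIT | p1:escaped | p2:(3,0)->(4,0) | p3:(3,3)->(4,3) | p4:(4,0)->(4,1)->EXIT
Step 5: p0:escaped | p1:escaped | p2:(4,0)->(4,1)->EXIT | p3:(4,3)->(4,2)->EXIT | p4:escaped

ESCAPED ESCAPED ESCAPED ESCAPED ESCAPED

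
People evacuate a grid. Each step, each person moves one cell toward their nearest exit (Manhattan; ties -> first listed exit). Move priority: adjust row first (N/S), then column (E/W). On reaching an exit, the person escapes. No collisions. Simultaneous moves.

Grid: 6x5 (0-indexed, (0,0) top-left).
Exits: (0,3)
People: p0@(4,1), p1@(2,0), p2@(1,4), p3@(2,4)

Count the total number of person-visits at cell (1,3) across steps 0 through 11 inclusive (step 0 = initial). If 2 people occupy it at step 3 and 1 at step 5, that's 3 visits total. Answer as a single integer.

Answer: 0

Derivation:
Step 0: p0@(4,1) p1@(2,0) p2@(1,4) p3@(2,4) -> at (1,3): 0 [-], cum=0
Step 1: p0@(3,1) p1@(1,0) p2@(0,4) p3@(1,4) -> at (1,3): 0 [-], cum=0
Step 2: p0@(2,1) p1@(0,0) p2@ESC p3@(0,4) -> at (1,3): 0 [-], cum=0
Step 3: p0@(1,1) p1@(0,1) p2@ESC p3@ESC -> at (1,3): 0 [-], cum=0
Step 4: p0@(0,1) p1@(0,2) p2@ESC p3@ESC -> at (1,3): 0 [-], cum=0
Step 5: p0@(0,2) p1@ESC p2@ESC p3@ESC -> at (1,3): 0 [-], cum=0
Step 6: p0@ESC p1@ESC p2@ESC p3@ESC -> at (1,3): 0 [-], cum=0
Total visits = 0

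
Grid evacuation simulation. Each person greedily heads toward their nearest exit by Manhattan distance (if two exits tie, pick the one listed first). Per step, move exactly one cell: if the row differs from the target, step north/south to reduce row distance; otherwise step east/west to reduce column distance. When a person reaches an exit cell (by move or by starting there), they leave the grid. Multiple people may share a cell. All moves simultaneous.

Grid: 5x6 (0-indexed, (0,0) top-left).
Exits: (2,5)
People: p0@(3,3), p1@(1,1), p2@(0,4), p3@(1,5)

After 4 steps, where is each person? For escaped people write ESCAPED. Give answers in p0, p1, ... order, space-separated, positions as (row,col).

Step 1: p0:(3,3)->(2,3) | p1:(1,1)->(2,1) | p2:(0,4)->(1,4) | p3:(1,5)->(2,5)->EXIT
Step 2: p0:(2,3)->(2,4) | p1:(2,1)->(2,2) | p2:(1,4)->(2,4) | p3:escaped
Step 3: p0:(2,4)->(2,5)->EXIT | p1:(2,2)->(2,3) | p2:(2,4)->(2,5)->EXIT | p3:escaped
Step 4: p0:escaped | p1:(2,3)->(2,4) | p2:escaped | p3:escaped

ESCAPED (2,4) ESCAPED ESCAPED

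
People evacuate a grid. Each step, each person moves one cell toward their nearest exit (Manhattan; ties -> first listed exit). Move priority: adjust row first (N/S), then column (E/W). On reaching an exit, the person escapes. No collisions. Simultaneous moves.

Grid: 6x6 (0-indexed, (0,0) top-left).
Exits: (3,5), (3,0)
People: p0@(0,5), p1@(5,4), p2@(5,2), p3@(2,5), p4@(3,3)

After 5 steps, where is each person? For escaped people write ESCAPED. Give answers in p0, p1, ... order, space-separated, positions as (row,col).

Step 1: p0:(0,5)->(1,5) | p1:(5,4)->(4,4) | p2:(5,2)->(4,2) | p3:(2,5)->(3,5)->EXIT | p4:(3,3)->(3,4)
Step 2: p0:(1,5)->(2,5) | p1:(4,4)->(3,4) | p2:(4,2)->(3,2) | p3:escaped | p4:(3,4)->(3,5)->EXIT
Step 3: p0:(2,5)->(3,5)->EXIT | p1:(3,4)->(3,5)->EXIT | p2:(3,2)->(3,1) | p3:escaped | p4:escaped
Step 4: p0:escaped | p1:escaped | p2:(3,1)->(3,0)->EXIT | p3:escaped | p4:escaped

ESCAPED ESCAPED ESCAPED ESCAPED ESCAPED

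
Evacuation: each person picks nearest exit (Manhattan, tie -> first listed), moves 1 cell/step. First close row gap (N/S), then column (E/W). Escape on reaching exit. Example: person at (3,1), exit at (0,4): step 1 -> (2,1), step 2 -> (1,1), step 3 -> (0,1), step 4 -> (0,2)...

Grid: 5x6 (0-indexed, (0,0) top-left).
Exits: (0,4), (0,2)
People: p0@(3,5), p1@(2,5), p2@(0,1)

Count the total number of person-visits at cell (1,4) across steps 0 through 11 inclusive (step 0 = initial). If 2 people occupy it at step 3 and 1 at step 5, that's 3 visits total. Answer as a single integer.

Answer: 0

Derivation:
Step 0: p0@(3,5) p1@(2,5) p2@(0,1) -> at (1,4): 0 [-], cum=0
Step 1: p0@(2,5) p1@(1,5) p2@ESC -> at (1,4): 0 [-], cum=0
Step 2: p0@(1,5) p1@(0,5) p2@ESC -> at (1,4): 0 [-], cum=0
Step 3: p0@(0,5) p1@ESC p2@ESC -> at (1,4): 0 [-], cum=0
Step 4: p0@ESC p1@ESC p2@ESC -> at (1,4): 0 [-], cum=0
Total visits = 0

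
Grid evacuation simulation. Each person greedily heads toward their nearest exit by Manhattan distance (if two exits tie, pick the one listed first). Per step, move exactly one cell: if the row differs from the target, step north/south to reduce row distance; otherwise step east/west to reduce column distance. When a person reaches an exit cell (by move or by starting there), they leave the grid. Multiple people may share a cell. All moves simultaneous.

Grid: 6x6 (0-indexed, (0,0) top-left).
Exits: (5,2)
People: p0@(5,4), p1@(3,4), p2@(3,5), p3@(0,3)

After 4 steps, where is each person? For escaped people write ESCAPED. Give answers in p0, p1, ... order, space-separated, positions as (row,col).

Step 1: p0:(5,4)->(5,3) | p1:(3,4)->(4,4) | p2:(3,5)->(4,5) | p3:(0,3)->(1,3)
Step 2: p0:(5,3)->(5,2)->EXIT | p1:(4,4)->(5,4) | p2:(4,5)->(5,5) | p3:(1,3)->(2,3)
Step 3: p0:escaped | p1:(5,4)->(5,3) | p2:(5,5)->(5,4) | p3:(2,3)->(3,3)
Step 4: p0:escaped | p1:(5,3)->(5,2)->EXIT | p2:(5,4)->(5,3) | p3:(3,3)->(4,3)

ESCAPED ESCAPED (5,3) (4,3)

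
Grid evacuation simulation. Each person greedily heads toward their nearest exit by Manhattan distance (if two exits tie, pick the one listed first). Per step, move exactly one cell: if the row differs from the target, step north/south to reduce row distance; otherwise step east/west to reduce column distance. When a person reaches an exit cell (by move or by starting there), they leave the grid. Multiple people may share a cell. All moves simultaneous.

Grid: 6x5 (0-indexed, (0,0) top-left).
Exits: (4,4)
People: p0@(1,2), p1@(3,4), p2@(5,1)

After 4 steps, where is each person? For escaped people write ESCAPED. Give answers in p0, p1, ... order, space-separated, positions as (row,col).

Step 1: p0:(1,2)->(2,2) | p1:(3,4)->(4,4)->EXIT | p2:(5,1)->(4,1)
Step 2: p0:(2,2)->(3,2) | p1:escaped | p2:(4,1)->(4,2)
Step 3: p0:(3,2)->(4,2) | p1:escaped | p2:(4,2)->(4,3)
Step 4: p0:(4,2)->(4,3) | p1:escaped | p2:(4,3)->(4,4)->EXIT

(4,3) ESCAPED ESCAPED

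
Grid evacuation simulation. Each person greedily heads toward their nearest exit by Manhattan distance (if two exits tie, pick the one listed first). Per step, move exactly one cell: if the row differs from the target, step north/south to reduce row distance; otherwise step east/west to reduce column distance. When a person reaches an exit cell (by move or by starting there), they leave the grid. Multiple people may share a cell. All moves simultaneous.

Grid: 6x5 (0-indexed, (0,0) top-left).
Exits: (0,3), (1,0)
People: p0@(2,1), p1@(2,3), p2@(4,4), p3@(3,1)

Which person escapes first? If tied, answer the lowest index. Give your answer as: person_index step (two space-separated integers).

Answer: 0 2

Derivation:
Step 1: p0:(2,1)->(1,1) | p1:(2,3)->(1,3) | p2:(4,4)->(3,4) | p3:(3,1)->(2,1)
Step 2: p0:(1,1)->(1,0)->EXIT | p1:(1,3)->(0,3)->EXIT | p2:(3,4)->(2,4) | p3:(2,1)->(1,1)
Step 3: p0:escaped | p1:escaped | p2:(2,4)->(1,4) | p3:(1,1)->(1,0)->EXIT
Step 4: p0:escaped | p1:escaped | p2:(1,4)->(0,4) | p3:escaped
Step 5: p0:escaped | p1:escaped | p2:(0,4)->(0,3)->EXIT | p3:escaped
Exit steps: [2, 2, 5, 3]
First to escape: p0 at step 2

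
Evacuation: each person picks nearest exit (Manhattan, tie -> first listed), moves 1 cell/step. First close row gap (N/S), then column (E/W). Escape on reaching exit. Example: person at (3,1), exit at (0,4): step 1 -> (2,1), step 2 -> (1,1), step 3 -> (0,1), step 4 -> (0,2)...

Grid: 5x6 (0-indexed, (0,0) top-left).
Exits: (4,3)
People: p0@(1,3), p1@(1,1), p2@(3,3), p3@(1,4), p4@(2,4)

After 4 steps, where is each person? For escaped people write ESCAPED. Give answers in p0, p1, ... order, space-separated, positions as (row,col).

Step 1: p0:(1,3)->(2,3) | p1:(1,1)->(2,1) | p2:(3,3)->(4,3)->EXIT | p3:(1,4)->(2,4) | p4:(2,4)->(3,4)
Step 2: p0:(2,3)->(3,3) | p1:(2,1)->(3,1) | p2:escaped | p3:(2,4)->(3,4) | p4:(3,4)->(4,4)
Step 3: p0:(3,3)->(4,3)->EXIT | p1:(3,1)->(4,1) | p2:escaped | p3:(3,4)->(4,4) | p4:(4,4)->(4,3)->EXIT
Step 4: p0:escaped | p1:(4,1)->(4,2) | p2:escaped | p3:(4,4)->(4,3)->EXIT | p4:escaped

ESCAPED (4,2) ESCAPED ESCAPED ESCAPED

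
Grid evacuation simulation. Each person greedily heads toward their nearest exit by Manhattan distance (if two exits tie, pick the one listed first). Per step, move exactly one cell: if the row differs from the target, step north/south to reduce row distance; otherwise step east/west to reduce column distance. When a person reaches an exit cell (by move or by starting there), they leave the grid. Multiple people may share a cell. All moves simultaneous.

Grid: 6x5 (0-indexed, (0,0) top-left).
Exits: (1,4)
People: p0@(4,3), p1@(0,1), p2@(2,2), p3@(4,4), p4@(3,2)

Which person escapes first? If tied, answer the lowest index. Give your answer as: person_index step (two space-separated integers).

Answer: 2 3

Derivation:
Step 1: p0:(4,3)->(3,3) | p1:(0,1)->(1,1) | p2:(2,2)->(1,2) | p3:(4,4)->(3,4) | p4:(3,2)->(2,2)
Step 2: p0:(3,3)->(2,3) | p1:(1,1)->(1,2) | p2:(1,2)->(1,3) | p3:(3,4)->(2,4) | p4:(2,2)->(1,2)
Step 3: p0:(2,3)->(1,3) | p1:(1,2)->(1,3) | p2:(1,3)->(1,4)->EXIT | p3:(2,4)->(1,4)->EXIT | p4:(1,2)->(1,3)
Step 4: p0:(1,3)->(1,4)->EXIT | p1:(1,3)->(1,4)->EXIT | p2:escaped | p3:escaped | p4:(1,3)->(1,4)->EXIT
Exit steps: [4, 4, 3, 3, 4]
First to escape: p2 at step 3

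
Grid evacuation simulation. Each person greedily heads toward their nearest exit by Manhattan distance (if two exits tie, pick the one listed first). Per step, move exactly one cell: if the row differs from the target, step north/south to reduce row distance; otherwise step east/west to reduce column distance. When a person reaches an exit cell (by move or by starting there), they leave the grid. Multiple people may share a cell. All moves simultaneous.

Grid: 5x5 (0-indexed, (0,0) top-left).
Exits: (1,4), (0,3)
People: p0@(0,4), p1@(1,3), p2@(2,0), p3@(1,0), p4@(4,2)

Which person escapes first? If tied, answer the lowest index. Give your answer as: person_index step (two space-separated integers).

Answer: 0 1

Derivation:
Step 1: p0:(0,4)->(1,4)->EXIT | p1:(1,3)->(1,4)->EXIT | p2:(2,0)->(1,0) | p3:(1,0)->(1,1) | p4:(4,2)->(3,2)
Step 2: p0:escaped | p1:escaped | p2:(1,0)->(1,1) | p3:(1,1)->(1,2) | p4:(3,2)->(2,2)
Step 3: p0:escaped | p1:escaped | p2:(1,1)->(1,2) | p3:(1,2)->(1,3) | p4:(2,2)->(1,2)
Step 4: p0:escaped | p1:escaped | p2:(1,2)->(1,3) | p3:(1,3)->(1,4)->EXIT | p4:(1,2)->(1,3)
Step 5: p0:escaped | p1:escaped | p2:(1,3)->(1,4)->EXIT | p3:escaped | p4:(1,3)->(1,4)->EXIT
Exit steps: [1, 1, 5, 4, 5]
First to escape: p0 at step 1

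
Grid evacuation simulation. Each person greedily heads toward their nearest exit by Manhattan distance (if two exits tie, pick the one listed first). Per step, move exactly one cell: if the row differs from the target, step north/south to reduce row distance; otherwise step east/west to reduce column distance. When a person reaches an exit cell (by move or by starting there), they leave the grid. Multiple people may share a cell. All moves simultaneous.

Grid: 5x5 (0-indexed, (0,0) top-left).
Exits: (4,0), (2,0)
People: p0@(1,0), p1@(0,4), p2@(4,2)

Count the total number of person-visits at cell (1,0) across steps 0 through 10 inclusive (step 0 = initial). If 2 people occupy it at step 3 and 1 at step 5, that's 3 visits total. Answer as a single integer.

Step 0: p0@(1,0) p1@(0,4) p2@(4,2) -> at (1,0): 1 [p0], cum=1
Step 1: p0@ESC p1@(1,4) p2@(4,1) -> at (1,0): 0 [-], cum=1
Step 2: p0@ESC p1@(2,4) p2@ESC -> at (1,0): 0 [-], cum=1
Step 3: p0@ESC p1@(2,3) p2@ESC -> at (1,0): 0 [-], cum=1
Step 4: p0@ESC p1@(2,2) p2@ESC -> at (1,0): 0 [-], cum=1
Step 5: p0@ESC p1@(2,1) p2@ESC -> at (1,0): 0 [-], cum=1
Step 6: p0@ESC p1@ESC p2@ESC -> at (1,0): 0 [-], cum=1
Total visits = 1

Answer: 1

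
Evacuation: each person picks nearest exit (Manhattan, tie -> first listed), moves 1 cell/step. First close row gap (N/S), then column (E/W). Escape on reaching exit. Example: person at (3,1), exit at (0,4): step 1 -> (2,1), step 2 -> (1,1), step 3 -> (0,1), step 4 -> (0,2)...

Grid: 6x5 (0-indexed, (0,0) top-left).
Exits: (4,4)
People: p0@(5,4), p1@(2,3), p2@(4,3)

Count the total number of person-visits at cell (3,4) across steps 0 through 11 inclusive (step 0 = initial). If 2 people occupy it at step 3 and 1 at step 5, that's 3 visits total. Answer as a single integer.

Step 0: p0@(5,4) p1@(2,3) p2@(4,3) -> at (3,4): 0 [-], cum=0
Step 1: p0@ESC p1@(3,3) p2@ESC -> at (3,4): 0 [-], cum=0
Step 2: p0@ESC p1@(4,3) p2@ESC -> at (3,4): 0 [-], cum=0
Step 3: p0@ESC p1@ESC p2@ESC -> at (3,4): 0 [-], cum=0
Total visits = 0

Answer: 0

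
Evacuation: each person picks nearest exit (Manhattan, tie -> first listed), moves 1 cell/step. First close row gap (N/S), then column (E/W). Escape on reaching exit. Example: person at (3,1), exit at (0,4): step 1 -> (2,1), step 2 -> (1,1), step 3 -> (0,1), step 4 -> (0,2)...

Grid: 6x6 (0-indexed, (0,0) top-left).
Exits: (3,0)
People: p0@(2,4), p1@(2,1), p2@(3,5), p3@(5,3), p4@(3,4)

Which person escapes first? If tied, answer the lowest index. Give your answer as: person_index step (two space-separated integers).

Step 1: p0:(2,4)->(3,4) | p1:(2,1)->(3,1) | p2:(3,5)->(3,4) | p3:(5,3)->(4,3) | p4:(3,4)->(3,3)
Step 2: p0:(3,4)->(3,3) | p1:(3,1)->(3,0)->EXIT | p2:(3,4)->(3,3) | p3:(4,3)->(3,3) | p4:(3,3)->(3,2)
Step 3: p0:(3,3)->(3,2) | p1:escaped | p2:(3,3)->(3,2) | p3:(3,3)->(3,2) | p4:(3,2)->(3,1)
Step 4: p0:(3,2)->(3,1) | p1:escaped | p2:(3,2)->(3,1) | p3:(3,2)->(3,1) | p4:(3,1)->(3,0)->EXIT
Step 5: p0:(3,1)->(3,0)->EXIT | p1:escaped | p2:(3,1)->(3,0)->EXIT | p3:(3,1)->(3,0)->EXIT | p4:escaped
Exit steps: [5, 2, 5, 5, 4]
First to escape: p1 at step 2

Answer: 1 2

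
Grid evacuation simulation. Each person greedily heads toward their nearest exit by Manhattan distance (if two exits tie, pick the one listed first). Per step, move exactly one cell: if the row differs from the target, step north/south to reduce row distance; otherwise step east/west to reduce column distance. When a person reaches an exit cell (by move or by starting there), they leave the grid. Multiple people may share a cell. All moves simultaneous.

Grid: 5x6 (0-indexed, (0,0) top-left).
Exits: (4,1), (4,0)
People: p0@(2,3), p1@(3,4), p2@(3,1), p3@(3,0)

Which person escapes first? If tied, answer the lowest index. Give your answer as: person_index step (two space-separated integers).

Step 1: p0:(2,3)->(3,3) | p1:(3,4)->(4,4) | p2:(3,1)->(4,1)->EXIT | p3:(3,0)->(4,0)->EXIT
Step 2: p0:(3,3)->(4,3) | p1:(4,4)->(4,3) | p2:escaped | p3:escaped
Step 3: p0:(4,3)->(4,2) | p1:(4,3)->(4,2) | p2:escaped | p3:escaped
Step 4: p0:(4,2)->(4,1)->EXIT | p1:(4,2)->(4,1)->EXIT | p2:escaped | p3:escaped
Exit steps: [4, 4, 1, 1]
First to escape: p2 at step 1

Answer: 2 1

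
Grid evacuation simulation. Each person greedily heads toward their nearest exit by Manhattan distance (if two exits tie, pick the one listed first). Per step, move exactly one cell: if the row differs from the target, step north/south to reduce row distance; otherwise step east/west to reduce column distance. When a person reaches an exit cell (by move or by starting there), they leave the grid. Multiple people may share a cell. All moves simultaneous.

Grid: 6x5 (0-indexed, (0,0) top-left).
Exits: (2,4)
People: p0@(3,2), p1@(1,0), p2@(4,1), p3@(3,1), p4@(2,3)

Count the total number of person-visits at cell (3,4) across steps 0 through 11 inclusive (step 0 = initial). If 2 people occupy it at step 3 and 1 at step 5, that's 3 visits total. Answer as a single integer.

Answer: 0

Derivation:
Step 0: p0@(3,2) p1@(1,0) p2@(4,1) p3@(3,1) p4@(2,3) -> at (3,4): 0 [-], cum=0
Step 1: p0@(2,2) p1@(2,0) p2@(3,1) p3@(2,1) p4@ESC -> at (3,4): 0 [-], cum=0
Step 2: p0@(2,3) p1@(2,1) p2@(2,1) p3@(2,2) p4@ESC -> at (3,4): 0 [-], cum=0
Step 3: p0@ESC p1@(2,2) p2@(2,2) p3@(2,3) p4@ESC -> at (3,4): 0 [-], cum=0
Step 4: p0@ESC p1@(2,3) p2@(2,3) p3@ESC p4@ESC -> at (3,4): 0 [-], cum=0
Step 5: p0@ESC p1@ESC p2@ESC p3@ESC p4@ESC -> at (3,4): 0 [-], cum=0
Total visits = 0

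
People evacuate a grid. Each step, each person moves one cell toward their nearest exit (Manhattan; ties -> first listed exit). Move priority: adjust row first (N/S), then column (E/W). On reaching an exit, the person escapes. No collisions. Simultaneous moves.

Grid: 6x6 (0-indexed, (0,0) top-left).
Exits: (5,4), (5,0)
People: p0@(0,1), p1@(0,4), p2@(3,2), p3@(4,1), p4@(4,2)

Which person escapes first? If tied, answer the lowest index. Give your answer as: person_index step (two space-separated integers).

Answer: 3 2

Derivation:
Step 1: p0:(0,1)->(1,1) | p1:(0,4)->(1,4) | p2:(3,2)->(4,2) | p3:(4,1)->(5,1) | p4:(4,2)->(5,2)
Step 2: p0:(1,1)->(2,1) | p1:(1,4)->(2,4) | p2:(4,2)->(5,2) | p3:(5,1)->(5,0)->EXIT | p4:(5,2)->(5,3)
Step 3: p0:(2,1)->(3,1) | p1:(2,4)->(3,4) | p2:(5,2)->(5,3) | p3:escaped | p4:(5,3)->(5,4)->EXIT
Step 4: p0:(3,1)->(4,1) | p1:(3,4)->(4,4) | p2:(5,3)->(5,4)->EXIT | p3:escaped | p4:escaped
Step 5: p0:(4,1)->(5,1) | p1:(4,4)->(5,4)->EXIT | p2:escaped | p3:escaped | p4:escaped
Step 6: p0:(5,1)->(5,0)->EXIT | p1:escaped | p2:escaped | p3:escaped | p4:escaped
Exit steps: [6, 5, 4, 2, 3]
First to escape: p3 at step 2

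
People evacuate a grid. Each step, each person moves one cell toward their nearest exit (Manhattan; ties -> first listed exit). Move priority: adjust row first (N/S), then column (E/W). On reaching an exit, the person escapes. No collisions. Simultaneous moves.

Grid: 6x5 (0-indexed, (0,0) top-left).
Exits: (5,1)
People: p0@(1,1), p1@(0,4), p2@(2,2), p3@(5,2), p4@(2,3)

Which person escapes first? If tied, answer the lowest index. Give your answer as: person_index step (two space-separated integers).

Step 1: p0:(1,1)->(2,1) | p1:(0,4)->(1,4) | p2:(2,2)->(3,2) | p3:(5,2)->(5,1)->EXIT | p4:(2,3)->(3,3)
Step 2: p0:(2,1)->(3,1) | p1:(1,4)->(2,4) | p2:(3,2)->(4,2) | p3:escaped | p4:(3,3)->(4,3)
Step 3: p0:(3,1)->(4,1) | p1:(2,4)->(3,4) | p2:(4,2)->(5,2) | p3:escaped | p4:(4,3)->(5,3)
Step 4: p0:(4,1)->(5,1)->EXIT | p1:(3,4)->(4,4) | p2:(5,2)->(5,1)->EXIT | p3:escaped | p4:(5,3)->(5,2)
Step 5: p0:escaped | p1:(4,4)->(5,4) | p2:escaped | p3:escaped | p4:(5,2)->(5,1)->EXIT
Step 6: p0:escaped | p1:(5,4)->(5,3) | p2:escaped | p3:escaped | p4:escaped
Step 7: p0:escaped | p1:(5,3)->(5,2) | p2:escaped | p3:escaped | p4:escaped
Step 8: p0:escaped | p1:(5,2)->(5,1)->EXIT | p2:escaped | p3:escaped | p4:escaped
Exit steps: [4, 8, 4, 1, 5]
First to escape: p3 at step 1

Answer: 3 1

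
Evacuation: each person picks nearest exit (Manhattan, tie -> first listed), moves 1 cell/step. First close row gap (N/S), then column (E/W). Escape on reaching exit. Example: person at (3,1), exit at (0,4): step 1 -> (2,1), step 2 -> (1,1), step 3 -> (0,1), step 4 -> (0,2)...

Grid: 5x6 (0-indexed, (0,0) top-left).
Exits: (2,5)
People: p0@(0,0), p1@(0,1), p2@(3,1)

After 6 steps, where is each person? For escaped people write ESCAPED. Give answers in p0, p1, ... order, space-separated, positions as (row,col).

Step 1: p0:(0,0)->(1,0) | p1:(0,1)->(1,1) | p2:(3,1)->(2,1)
Step 2: p0:(1,0)->(2,0) | p1:(1,1)->(2,1) | p2:(2,1)->(2,2)
Step 3: p0:(2,0)->(2,1) | p1:(2,1)->(2,2) | p2:(2,2)->(2,3)
Step 4: p0:(2,1)->(2,2) | p1:(2,2)->(2,3) | p2:(2,3)->(2,4)
Step 5: p0:(2,2)->(2,3) | p1:(2,3)->(2,4) | p2:(2,4)->(2,5)->EXIT
Step 6: p0:(2,3)->(2,4) | p1:(2,4)->(2,5)->EXIT | p2:escaped

(2,4) ESCAPED ESCAPED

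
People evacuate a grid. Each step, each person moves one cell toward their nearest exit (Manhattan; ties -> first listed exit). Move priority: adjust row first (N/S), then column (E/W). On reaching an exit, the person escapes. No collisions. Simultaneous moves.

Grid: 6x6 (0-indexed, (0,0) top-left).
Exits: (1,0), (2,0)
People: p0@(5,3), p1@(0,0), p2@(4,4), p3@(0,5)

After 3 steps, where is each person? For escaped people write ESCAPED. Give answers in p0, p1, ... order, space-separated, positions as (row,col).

Step 1: p0:(5,3)->(4,3) | p1:(0,0)->(1,0)->EXIT | p2:(4,4)->(3,4) | p3:(0,5)->(1,5)
Step 2: p0:(4,3)->(3,3) | p1:escaped | p2:(3,4)->(2,4) | p3:(1,5)->(1,4)
Step 3: p0:(3,3)->(2,3) | p1:escaped | p2:(2,4)->(2,3) | p3:(1,4)->(1,3)

(2,3) ESCAPED (2,3) (1,3)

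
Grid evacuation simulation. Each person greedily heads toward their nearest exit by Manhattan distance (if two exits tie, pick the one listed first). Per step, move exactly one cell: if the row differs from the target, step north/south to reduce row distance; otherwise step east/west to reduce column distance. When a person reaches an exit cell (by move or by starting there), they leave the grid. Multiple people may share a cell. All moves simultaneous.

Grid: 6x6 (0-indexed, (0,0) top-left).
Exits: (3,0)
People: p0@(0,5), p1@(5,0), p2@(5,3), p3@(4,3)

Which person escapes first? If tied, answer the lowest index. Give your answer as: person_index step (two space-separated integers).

Step 1: p0:(0,5)->(1,5) | p1:(5,0)->(4,0) | p2:(5,3)->(4,3) | p3:(4,3)->(3,3)
Step 2: p0:(1,5)->(2,5) | p1:(4,0)->(3,0)->EXIT | p2:(4,3)->(3,3) | p3:(3,3)->(3,2)
Step 3: p0:(2,5)->(3,5) | p1:escaped | p2:(3,3)->(3,2) | p3:(3,2)->(3,1)
Step 4: p0:(3,5)->(3,4) | p1:escaped | p2:(3,2)->(3,1) | p3:(3,1)->(3,0)->EXIT
Step 5: p0:(3,4)->(3,3) | p1:escaped | p2:(3,1)->(3,0)->EXIT | p3:escaped
Step 6: p0:(3,3)->(3,2) | p1:escaped | p2:escaped | p3:escaped
Step 7: p0:(3,2)->(3,1) | p1:escaped | p2:escaped | p3:escaped
Step 8: p0:(3,1)->(3,0)->EXIT | p1:escaped | p2:escaped | p3:escaped
Exit steps: [8, 2, 5, 4]
First to escape: p1 at step 2

Answer: 1 2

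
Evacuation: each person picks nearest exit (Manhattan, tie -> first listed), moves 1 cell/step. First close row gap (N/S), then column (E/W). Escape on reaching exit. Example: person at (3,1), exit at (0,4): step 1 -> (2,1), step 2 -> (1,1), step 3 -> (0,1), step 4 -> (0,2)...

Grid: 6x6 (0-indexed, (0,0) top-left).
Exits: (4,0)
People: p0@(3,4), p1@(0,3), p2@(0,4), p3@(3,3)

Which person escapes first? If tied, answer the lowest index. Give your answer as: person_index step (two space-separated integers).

Step 1: p0:(3,4)->(4,4) | p1:(0,3)->(1,3) | p2:(0,4)->(1,4) | p3:(3,3)->(4,3)
Step 2: p0:(4,4)->(4,3) | p1:(1,3)->(2,3) | p2:(1,4)->(2,4) | p3:(4,3)->(4,2)
Step 3: p0:(4,3)->(4,2) | p1:(2,3)->(3,3) | p2:(2,4)->(3,4) | p3:(4,2)->(4,1)
Step 4: p0:(4,2)->(4,1) | p1:(3,3)->(4,3) | p2:(3,4)->(4,4) | p3:(4,1)->(4,0)->EXIT
Step 5: p0:(4,1)->(4,0)->EXIT | p1:(4,3)->(4,2) | p2:(4,4)->(4,3) | p3:escaped
Step 6: p0:escaped | p1:(4,2)->(4,1) | p2:(4,3)->(4,2) | p3:escaped
Step 7: p0:escaped | p1:(4,1)->(4,0)->EXIT | p2:(4,2)->(4,1) | p3:escaped
Step 8: p0:escaped | p1:escaped | p2:(4,1)->(4,0)->EXIT | p3:escaped
Exit steps: [5, 7, 8, 4]
First to escape: p3 at step 4

Answer: 3 4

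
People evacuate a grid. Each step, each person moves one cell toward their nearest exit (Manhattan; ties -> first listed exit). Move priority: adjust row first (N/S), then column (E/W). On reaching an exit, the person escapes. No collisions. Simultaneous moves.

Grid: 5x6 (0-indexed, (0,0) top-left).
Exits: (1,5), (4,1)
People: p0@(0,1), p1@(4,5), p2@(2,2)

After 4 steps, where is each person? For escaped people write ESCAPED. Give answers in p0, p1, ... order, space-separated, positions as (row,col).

Step 1: p0:(0,1)->(1,1) | p1:(4,5)->(3,5) | p2:(2,2)->(3,2)
Step 2: p0:(1,1)->(2,1) | p1:(3,5)->(2,5) | p2:(3,2)->(4,2)
Step 3: p0:(2,1)->(3,1) | p1:(2,5)->(1,5)->EXIT | p2:(4,2)->(4,1)->EXIT
Step 4: p0:(3,1)->(4,1)->EXIT | p1:escaped | p2:escaped

ESCAPED ESCAPED ESCAPED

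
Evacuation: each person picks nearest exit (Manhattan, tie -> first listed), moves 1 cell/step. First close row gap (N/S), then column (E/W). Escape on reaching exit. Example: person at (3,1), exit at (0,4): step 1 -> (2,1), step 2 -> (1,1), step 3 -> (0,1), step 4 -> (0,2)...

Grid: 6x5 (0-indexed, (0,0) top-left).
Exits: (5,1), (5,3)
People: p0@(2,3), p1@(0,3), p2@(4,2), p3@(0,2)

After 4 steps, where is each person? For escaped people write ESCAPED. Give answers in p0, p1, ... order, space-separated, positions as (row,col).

Step 1: p0:(2,3)->(3,3) | p1:(0,3)->(1,3) | p2:(4,2)->(5,2) | p3:(0,2)->(1,2)
Step 2: p0:(3,3)->(4,3) | p1:(1,3)->(2,3) | p2:(5,2)->(5,1)->EXIT | p3:(1,2)->(2,2)
Step 3: p0:(4,3)->(5,3)->EXIT | p1:(2,3)->(3,3) | p2:escaped | p3:(2,2)->(3,2)
Step 4: p0:escaped | p1:(3,3)->(4,3) | p2:escaped | p3:(3,2)->(4,2)

ESCAPED (4,3) ESCAPED (4,2)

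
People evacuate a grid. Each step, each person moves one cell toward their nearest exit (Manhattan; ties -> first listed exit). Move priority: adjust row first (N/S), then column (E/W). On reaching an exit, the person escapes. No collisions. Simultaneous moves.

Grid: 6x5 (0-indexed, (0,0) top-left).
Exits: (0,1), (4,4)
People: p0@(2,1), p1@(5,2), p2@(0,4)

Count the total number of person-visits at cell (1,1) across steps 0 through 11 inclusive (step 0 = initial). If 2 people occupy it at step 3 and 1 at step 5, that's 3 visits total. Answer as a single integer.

Answer: 1

Derivation:
Step 0: p0@(2,1) p1@(5,2) p2@(0,4) -> at (1,1): 0 [-], cum=0
Step 1: p0@(1,1) p1@(4,2) p2@(0,3) -> at (1,1): 1 [p0], cum=1
Step 2: p0@ESC p1@(4,3) p2@(0,2) -> at (1,1): 0 [-], cum=1
Step 3: p0@ESC p1@ESC p2@ESC -> at (1,1): 0 [-], cum=1
Total visits = 1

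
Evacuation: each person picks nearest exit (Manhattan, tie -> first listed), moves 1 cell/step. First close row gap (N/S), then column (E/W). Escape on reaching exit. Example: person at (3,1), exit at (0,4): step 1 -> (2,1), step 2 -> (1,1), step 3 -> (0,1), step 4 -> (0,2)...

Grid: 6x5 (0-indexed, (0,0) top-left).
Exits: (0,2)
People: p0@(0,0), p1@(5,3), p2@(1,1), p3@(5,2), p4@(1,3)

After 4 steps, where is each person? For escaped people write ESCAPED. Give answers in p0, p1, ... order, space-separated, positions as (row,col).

Step 1: p0:(0,0)->(0,1) | p1:(5,3)->(4,3) | p2:(1,1)->(0,1) | p3:(5,2)->(4,2) | p4:(1,3)->(0,3)
Step 2: p0:(0,1)->(0,2)->EXIT | p1:(4,3)->(3,3) | p2:(0,1)->(0,2)->EXIT | p3:(4,2)->(3,2) | p4:(0,3)->(0,2)->EXIT
Step 3: p0:escaped | p1:(3,3)->(2,3) | p2:escaped | p3:(3,2)->(2,2) | p4:escaped
Step 4: p0:escaped | p1:(2,3)->(1,3) | p2:escaped | p3:(2,2)->(1,2) | p4:escaped

ESCAPED (1,3) ESCAPED (1,2) ESCAPED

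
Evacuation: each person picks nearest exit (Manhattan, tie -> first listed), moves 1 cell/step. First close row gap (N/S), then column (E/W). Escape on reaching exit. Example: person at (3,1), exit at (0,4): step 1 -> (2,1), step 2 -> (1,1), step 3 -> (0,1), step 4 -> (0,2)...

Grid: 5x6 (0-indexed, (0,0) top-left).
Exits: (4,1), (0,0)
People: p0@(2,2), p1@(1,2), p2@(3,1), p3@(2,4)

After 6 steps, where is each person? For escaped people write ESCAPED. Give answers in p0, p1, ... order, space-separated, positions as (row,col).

Step 1: p0:(2,2)->(3,2) | p1:(1,2)->(0,2) | p2:(3,1)->(4,1)->EXIT | p3:(2,4)->(3,4)
Step 2: p0:(3,2)->(4,2) | p1:(0,2)->(0,1) | p2:escaped | p3:(3,4)->(4,4)
Step 3: p0:(4,2)->(4,1)->EXIT | p1:(0,1)->(0,0)->EXIT | p2:escaped | p3:(4,4)->(4,3)
Step 4: p0:escaped | p1:escaped | p2:escaped | p3:(4,3)->(4,2)
Step 5: p0:escaped | p1:escaped | p2:escaped | p3:(4,2)->(4,1)->EXIT

ESCAPED ESCAPED ESCAPED ESCAPED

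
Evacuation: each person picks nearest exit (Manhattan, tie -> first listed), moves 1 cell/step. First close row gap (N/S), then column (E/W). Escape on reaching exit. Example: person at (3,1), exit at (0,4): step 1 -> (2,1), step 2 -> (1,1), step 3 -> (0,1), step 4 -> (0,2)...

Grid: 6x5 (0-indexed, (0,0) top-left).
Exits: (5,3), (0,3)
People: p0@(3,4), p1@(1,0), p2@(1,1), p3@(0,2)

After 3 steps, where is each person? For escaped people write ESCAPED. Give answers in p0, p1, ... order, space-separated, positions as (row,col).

Step 1: p0:(3,4)->(4,4) | p1:(1,0)->(0,0) | p2:(1,1)->(0,1) | p3:(0,2)->(0,3)->EXIT
Step 2: p0:(4,4)->(5,4) | p1:(0,0)->(0,1) | p2:(0,1)->(0,2) | p3:escaped
Step 3: p0:(5,4)->(5,3)->EXIT | p1:(0,1)->(0,2) | p2:(0,2)->(0,3)->EXIT | p3:escaped

ESCAPED (0,2) ESCAPED ESCAPED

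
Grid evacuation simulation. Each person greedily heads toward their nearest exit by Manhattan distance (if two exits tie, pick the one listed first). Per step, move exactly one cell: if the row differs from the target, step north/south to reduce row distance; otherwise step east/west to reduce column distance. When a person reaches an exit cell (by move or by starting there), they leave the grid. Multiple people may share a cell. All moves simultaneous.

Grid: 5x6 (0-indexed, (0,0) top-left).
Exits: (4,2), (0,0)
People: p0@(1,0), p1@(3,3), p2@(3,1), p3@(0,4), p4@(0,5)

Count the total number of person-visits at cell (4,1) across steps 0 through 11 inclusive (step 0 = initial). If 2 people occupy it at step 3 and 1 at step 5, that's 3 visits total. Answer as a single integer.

Step 0: p0@(1,0) p1@(3,3) p2@(3,1) p3@(0,4) p4@(0,5) -> at (4,1): 0 [-], cum=0
Step 1: p0@ESC p1@(4,3) p2@(4,1) p3@(0,3) p4@(0,4) -> at (4,1): 1 [p2], cum=1
Step 2: p0@ESC p1@ESC p2@ESC p3@(0,2) p4@(0,3) -> at (4,1): 0 [-], cum=1
Step 3: p0@ESC p1@ESC p2@ESC p3@(0,1) p4@(0,2) -> at (4,1): 0 [-], cum=1
Step 4: p0@ESC p1@ESC p2@ESC p3@ESC p4@(0,1) -> at (4,1): 0 [-], cum=1
Step 5: p0@ESC p1@ESC p2@ESC p3@ESC p4@ESC -> at (4,1): 0 [-], cum=1
Total visits = 1

Answer: 1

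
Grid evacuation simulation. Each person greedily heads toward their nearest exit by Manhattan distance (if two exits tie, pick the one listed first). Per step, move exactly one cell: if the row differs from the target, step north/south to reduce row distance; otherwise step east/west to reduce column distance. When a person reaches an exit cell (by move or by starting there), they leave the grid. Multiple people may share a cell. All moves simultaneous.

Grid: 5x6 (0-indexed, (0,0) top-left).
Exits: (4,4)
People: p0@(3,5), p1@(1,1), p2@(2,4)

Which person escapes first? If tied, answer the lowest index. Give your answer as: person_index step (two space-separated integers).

Answer: 0 2

Derivation:
Step 1: p0:(3,5)->(4,5) | p1:(1,1)->(2,1) | p2:(2,4)->(3,4)
Step 2: p0:(4,5)->(4,4)->EXIT | p1:(2,1)->(3,1) | p2:(3,4)->(4,4)->EXIT
Step 3: p0:escaped | p1:(3,1)->(4,1) | p2:escaped
Step 4: p0:escaped | p1:(4,1)->(4,2) | p2:escaped
Step 5: p0:escaped | p1:(4,2)->(4,3) | p2:escaped
Step 6: p0:escaped | p1:(4,3)->(4,4)->EXIT | p2:escaped
Exit steps: [2, 6, 2]
First to escape: p0 at step 2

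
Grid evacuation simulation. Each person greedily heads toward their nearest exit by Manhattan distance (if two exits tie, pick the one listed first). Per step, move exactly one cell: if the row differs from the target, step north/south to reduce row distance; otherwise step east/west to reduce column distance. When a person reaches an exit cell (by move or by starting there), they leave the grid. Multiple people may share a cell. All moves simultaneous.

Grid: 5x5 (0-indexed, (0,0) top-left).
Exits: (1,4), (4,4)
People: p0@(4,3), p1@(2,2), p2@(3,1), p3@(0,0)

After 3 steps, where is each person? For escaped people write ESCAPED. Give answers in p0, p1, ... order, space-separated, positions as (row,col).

Step 1: p0:(4,3)->(4,4)->EXIT | p1:(2,2)->(1,2) | p2:(3,1)->(4,1) | p3:(0,0)->(1,0)
Step 2: p0:escaped | p1:(1,2)->(1,3) | p2:(4,1)->(4,2) | p3:(1,0)->(1,1)
Step 3: p0:escaped | p1:(1,3)->(1,4)->EXIT | p2:(4,2)->(4,3) | p3:(1,1)->(1,2)

ESCAPED ESCAPED (4,3) (1,2)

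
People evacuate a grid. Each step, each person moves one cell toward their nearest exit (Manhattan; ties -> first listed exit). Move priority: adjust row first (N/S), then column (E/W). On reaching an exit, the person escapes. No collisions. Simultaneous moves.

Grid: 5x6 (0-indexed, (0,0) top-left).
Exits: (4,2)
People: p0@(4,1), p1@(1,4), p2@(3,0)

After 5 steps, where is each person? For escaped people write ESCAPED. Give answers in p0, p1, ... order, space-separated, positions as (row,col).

Step 1: p0:(4,1)->(4,2)->EXIT | p1:(1,4)->(2,4) | p2:(3,0)->(4,0)
Step 2: p0:escaped | p1:(2,4)->(3,4) | p2:(4,0)->(4,1)
Step 3: p0:escaped | p1:(3,4)->(4,4) | p2:(4,1)->(4,2)->EXIT
Step 4: p0:escaped | p1:(4,4)->(4,3) | p2:escaped
Step 5: p0:escaped | p1:(4,3)->(4,2)->EXIT | p2:escaped

ESCAPED ESCAPED ESCAPED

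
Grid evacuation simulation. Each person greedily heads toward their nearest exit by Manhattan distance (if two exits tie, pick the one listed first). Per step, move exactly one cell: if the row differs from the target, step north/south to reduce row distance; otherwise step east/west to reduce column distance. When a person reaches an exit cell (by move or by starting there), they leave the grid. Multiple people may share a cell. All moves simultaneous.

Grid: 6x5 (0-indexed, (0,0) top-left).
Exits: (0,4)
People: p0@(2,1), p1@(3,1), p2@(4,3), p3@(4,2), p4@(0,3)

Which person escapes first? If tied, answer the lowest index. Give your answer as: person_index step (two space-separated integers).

Answer: 4 1

Derivation:
Step 1: p0:(2,1)->(1,1) | p1:(3,1)->(2,1) | p2:(4,3)->(3,3) | p3:(4,2)->(3,2) | p4:(0,3)->(0,4)->EXIT
Step 2: p0:(1,1)->(0,1) | p1:(2,1)->(1,1) | p2:(3,3)->(2,3) | p3:(3,2)->(2,2) | p4:escaped
Step 3: p0:(0,1)->(0,2) | p1:(1,1)->(0,1) | p2:(2,3)->(1,3) | p3:(2,2)->(1,2) | p4:escaped
Step 4: p0:(0,2)->(0,3) | p1:(0,1)->(0,2) | p2:(1,3)->(0,3) | p3:(1,2)->(0,2) | p4:escaped
Step 5: p0:(0,3)->(0,4)->EXIT | p1:(0,2)->(0,3) | p2:(0,3)->(0,4)->EXIT | p3:(0,2)->(0,3) | p4:escaped
Step 6: p0:escaped | p1:(0,3)->(0,4)->EXIT | p2:escaped | p3:(0,3)->(0,4)->EXIT | p4:escaped
Exit steps: [5, 6, 5, 6, 1]
First to escape: p4 at step 1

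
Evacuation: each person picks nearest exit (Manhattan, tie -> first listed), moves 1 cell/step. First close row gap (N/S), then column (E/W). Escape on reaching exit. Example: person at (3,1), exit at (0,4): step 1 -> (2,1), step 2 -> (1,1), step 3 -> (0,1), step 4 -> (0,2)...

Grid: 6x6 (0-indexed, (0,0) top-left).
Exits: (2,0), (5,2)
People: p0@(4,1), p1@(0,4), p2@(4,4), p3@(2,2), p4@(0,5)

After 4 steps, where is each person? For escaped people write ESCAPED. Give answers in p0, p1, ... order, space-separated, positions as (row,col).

Step 1: p0:(4,1)->(5,1) | p1:(0,4)->(1,4) | p2:(4,4)->(5,4) | p3:(2,2)->(2,1) | p4:(0,5)->(1,5)
Step 2: p0:(5,1)->(5,2)->EXIT | p1:(1,4)->(2,4) | p2:(5,4)->(5,3) | p3:(2,1)->(2,0)->EXIT | p4:(1,5)->(2,5)
Step 3: p0:escaped | p1:(2,4)->(2,3) | p2:(5,3)->(5,2)->EXIT | p3:escaped | p4:(2,5)->(2,4)
Step 4: p0:escaped | p1:(2,3)->(2,2) | p2:escaped | p3:escaped | p4:(2,4)->(2,3)

ESCAPED (2,2) ESCAPED ESCAPED (2,3)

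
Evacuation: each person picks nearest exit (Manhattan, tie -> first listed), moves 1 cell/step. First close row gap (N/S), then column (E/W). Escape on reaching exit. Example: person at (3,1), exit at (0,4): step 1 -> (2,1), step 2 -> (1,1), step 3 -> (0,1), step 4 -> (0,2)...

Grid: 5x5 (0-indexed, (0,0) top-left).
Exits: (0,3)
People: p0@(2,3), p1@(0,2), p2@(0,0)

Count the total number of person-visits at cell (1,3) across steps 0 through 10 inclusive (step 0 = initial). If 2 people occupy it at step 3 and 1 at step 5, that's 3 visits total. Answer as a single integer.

Answer: 1

Derivation:
Step 0: p0@(2,3) p1@(0,2) p2@(0,0) -> at (1,3): 0 [-], cum=0
Step 1: p0@(1,3) p1@ESC p2@(0,1) -> at (1,3): 1 [p0], cum=1
Step 2: p0@ESC p1@ESC p2@(0,2) -> at (1,3): 0 [-], cum=1
Step 3: p0@ESC p1@ESC p2@ESC -> at (1,3): 0 [-], cum=1
Total visits = 1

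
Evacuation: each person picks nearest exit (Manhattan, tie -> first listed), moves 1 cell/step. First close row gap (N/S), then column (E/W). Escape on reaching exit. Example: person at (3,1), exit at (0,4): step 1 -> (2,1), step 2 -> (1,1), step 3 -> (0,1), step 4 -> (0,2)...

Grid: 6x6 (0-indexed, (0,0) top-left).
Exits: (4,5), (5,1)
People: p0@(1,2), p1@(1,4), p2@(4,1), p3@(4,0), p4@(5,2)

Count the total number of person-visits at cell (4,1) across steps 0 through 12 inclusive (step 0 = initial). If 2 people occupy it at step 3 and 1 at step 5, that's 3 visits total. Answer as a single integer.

Answer: 1

Derivation:
Step 0: p0@(1,2) p1@(1,4) p2@(4,1) p3@(4,0) p4@(5,2) -> at (4,1): 1 [p2], cum=1
Step 1: p0@(2,2) p1@(2,4) p2@ESC p3@(5,0) p4@ESC -> at (4,1): 0 [-], cum=1
Step 2: p0@(3,2) p1@(3,4) p2@ESC p3@ESC p4@ESC -> at (4,1): 0 [-], cum=1
Step 3: p0@(4,2) p1@(4,4) p2@ESC p3@ESC p4@ESC -> at (4,1): 0 [-], cum=1
Step 4: p0@(5,2) p1@ESC p2@ESC p3@ESC p4@ESC -> at (4,1): 0 [-], cum=1
Step 5: p0@ESC p1@ESC p2@ESC p3@ESC p4@ESC -> at (4,1): 0 [-], cum=1
Total visits = 1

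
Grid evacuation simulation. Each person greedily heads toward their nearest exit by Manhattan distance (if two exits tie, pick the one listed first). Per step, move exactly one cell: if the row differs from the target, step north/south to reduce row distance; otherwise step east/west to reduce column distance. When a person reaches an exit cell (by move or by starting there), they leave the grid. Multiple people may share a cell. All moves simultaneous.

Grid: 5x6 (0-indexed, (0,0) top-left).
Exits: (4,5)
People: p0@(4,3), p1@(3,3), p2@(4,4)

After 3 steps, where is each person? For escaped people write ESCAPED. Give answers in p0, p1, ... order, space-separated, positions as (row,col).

Step 1: p0:(4,3)->(4,4) | p1:(3,3)->(4,3) | p2:(4,4)->(4,5)->EXIT
Step 2: p0:(4,4)->(4,5)->EXIT | p1:(4,3)->(4,4) | p2:escaped
Step 3: p0:escaped | p1:(4,4)->(4,5)->EXIT | p2:escaped

ESCAPED ESCAPED ESCAPED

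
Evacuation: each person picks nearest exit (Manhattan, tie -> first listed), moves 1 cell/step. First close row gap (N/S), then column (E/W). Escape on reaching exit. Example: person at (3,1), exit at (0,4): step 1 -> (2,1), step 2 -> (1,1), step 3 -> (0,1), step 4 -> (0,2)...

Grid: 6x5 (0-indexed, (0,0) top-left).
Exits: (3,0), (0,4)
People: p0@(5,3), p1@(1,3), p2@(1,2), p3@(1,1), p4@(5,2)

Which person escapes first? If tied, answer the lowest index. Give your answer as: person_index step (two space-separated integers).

Answer: 1 2

Derivation:
Step 1: p0:(5,3)->(4,3) | p1:(1,3)->(0,3) | p2:(1,2)->(0,2) | p3:(1,1)->(2,1) | p4:(5,2)->(4,2)
Step 2: p0:(4,3)->(3,3) | p1:(0,3)->(0,4)->EXIT | p2:(0,2)->(0,3) | p3:(2,1)->(3,1) | p4:(4,2)->(3,2)
Step 3: p0:(3,3)->(3,2) | p1:escaped | p2:(0,3)->(0,4)->EXIT | p3:(3,1)->(3,0)->EXIT | p4:(3,2)->(3,1)
Step 4: p0:(3,2)->(3,1) | p1:escaped | p2:escaped | p3:escaped | p4:(3,1)->(3,0)->EXIT
Step 5: p0:(3,1)->(3,0)->EXIT | p1:escaped | p2:escaped | p3:escaped | p4:escaped
Exit steps: [5, 2, 3, 3, 4]
First to escape: p1 at step 2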